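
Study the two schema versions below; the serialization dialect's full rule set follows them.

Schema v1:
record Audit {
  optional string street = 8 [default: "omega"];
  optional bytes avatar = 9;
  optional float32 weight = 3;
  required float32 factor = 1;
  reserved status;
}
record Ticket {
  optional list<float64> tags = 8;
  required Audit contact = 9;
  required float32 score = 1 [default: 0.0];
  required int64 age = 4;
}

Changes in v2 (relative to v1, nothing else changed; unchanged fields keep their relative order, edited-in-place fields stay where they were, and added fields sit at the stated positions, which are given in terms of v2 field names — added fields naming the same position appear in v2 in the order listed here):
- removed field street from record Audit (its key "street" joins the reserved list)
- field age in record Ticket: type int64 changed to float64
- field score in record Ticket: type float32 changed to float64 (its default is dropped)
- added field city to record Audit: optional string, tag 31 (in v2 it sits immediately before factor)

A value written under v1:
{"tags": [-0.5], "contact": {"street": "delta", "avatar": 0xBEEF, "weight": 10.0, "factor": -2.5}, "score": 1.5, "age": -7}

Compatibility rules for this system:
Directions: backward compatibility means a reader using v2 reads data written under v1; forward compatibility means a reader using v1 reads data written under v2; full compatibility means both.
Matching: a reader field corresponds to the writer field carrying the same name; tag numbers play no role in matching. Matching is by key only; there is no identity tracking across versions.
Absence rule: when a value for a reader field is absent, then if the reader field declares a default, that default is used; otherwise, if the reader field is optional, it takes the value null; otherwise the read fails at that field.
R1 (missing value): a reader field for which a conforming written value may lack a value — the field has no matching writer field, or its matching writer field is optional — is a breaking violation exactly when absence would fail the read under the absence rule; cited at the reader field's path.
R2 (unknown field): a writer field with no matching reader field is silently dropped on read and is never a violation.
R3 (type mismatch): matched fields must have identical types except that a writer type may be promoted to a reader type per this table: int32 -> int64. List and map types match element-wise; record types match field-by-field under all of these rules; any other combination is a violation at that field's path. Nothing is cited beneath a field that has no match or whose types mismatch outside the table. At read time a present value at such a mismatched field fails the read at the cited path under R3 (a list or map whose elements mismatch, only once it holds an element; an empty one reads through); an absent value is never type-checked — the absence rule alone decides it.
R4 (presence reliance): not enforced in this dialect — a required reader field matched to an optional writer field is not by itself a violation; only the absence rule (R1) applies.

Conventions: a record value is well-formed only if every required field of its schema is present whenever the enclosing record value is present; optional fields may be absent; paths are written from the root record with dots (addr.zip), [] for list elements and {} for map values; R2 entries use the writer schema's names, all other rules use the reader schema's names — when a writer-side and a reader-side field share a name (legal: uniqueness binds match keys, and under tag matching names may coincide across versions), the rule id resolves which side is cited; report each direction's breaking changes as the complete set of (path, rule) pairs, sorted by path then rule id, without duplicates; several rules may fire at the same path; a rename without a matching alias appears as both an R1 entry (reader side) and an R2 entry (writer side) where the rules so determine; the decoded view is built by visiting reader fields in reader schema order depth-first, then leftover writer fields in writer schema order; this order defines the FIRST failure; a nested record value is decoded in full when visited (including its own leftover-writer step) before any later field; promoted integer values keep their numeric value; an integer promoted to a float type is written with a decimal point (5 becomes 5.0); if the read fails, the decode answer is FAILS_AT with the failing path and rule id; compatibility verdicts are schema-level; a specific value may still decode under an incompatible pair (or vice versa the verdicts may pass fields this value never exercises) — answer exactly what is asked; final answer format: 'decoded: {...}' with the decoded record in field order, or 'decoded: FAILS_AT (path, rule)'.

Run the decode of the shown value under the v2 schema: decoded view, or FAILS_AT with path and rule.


each type pair in Ticket: writer, then reader
decode (reader v2):
  tags := [-0.5]
  contact.avatar := 0xBEEF
  contact.weight := 10.0
  contact.city := null (not supplied -> null)
  contact.factor := -2.5
  writer contact.street: unmatched, discarded
  read fails at score under R3
  => FAILS_AT (score, R3)
the other Ticket changes do not affect what is asked:
  removed field street from record Audit (its key "street" joins the reserved list) -> triggers nothing under the printed rules; the Ticket answer is the same either way
  field age in record Ticket: type int64 changed to float64 -> matters for Ticket compatibility verdicts, not for this value's decode
  added field city to record Audit: optional string, tag 31 (in v2 it sits immediately before factor) -> triggers nothing under the printed rules; the Ticket answer is the same either way

decoded: FAILS_AT (score, R3)


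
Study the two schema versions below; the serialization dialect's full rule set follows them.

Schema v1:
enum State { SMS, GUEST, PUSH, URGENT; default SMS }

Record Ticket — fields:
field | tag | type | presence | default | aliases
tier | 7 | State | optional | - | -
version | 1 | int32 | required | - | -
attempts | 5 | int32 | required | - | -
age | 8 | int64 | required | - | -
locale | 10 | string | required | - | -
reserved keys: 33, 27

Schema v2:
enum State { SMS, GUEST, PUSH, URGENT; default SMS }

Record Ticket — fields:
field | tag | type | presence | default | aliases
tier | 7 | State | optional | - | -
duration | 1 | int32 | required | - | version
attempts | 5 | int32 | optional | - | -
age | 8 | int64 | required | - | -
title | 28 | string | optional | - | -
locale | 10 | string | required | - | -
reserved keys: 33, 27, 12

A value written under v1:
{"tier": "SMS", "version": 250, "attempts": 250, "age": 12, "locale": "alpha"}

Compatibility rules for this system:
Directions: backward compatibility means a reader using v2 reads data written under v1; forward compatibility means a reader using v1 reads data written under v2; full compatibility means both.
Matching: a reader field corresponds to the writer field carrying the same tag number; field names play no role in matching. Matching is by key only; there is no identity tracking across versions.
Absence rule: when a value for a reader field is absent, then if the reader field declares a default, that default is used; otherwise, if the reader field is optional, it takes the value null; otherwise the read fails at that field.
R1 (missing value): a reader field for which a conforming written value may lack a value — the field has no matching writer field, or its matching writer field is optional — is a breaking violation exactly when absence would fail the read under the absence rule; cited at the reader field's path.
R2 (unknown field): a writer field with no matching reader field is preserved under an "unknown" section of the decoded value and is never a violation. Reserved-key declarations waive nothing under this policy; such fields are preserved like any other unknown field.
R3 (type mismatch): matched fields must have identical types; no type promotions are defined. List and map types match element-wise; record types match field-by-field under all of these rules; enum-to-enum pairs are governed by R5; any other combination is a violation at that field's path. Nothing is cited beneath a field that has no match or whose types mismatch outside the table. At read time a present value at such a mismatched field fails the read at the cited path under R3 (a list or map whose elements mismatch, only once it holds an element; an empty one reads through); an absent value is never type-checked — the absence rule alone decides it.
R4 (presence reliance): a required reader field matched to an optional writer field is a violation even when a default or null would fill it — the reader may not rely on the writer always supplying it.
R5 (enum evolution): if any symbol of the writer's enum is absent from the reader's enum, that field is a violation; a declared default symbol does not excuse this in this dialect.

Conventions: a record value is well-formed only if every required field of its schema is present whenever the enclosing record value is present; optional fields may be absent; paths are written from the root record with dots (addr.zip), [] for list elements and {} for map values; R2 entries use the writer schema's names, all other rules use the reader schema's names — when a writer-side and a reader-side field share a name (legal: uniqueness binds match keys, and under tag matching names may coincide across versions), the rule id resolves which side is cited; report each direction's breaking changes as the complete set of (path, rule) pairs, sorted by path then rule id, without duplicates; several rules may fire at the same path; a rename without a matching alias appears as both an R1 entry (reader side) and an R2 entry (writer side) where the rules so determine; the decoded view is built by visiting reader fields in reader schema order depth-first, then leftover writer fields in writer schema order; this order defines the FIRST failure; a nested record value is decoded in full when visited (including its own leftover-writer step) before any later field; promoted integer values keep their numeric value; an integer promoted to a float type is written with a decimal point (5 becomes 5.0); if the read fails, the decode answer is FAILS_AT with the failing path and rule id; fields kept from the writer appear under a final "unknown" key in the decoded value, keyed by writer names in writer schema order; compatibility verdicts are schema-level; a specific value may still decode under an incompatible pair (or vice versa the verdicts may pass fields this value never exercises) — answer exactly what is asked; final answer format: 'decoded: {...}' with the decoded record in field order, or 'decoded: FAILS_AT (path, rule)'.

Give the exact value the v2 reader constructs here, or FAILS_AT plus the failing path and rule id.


arrows below run writer -> reader for Ticket
decode walk for Ticket under reader schema v2:
  tier := "SMS"
  duration := 250 (from writer version)
  attempts := 250
  age := 12
  title := null (not supplied -> null)
  locale := "alpha"
  => decoded: {"tier": "SMS", "duration": 250, "attempts": 250, "age": 12, "title": null, "locale": "alpha"}
the rest of the Ticket diff is inert for this question:
  field attempts in record Ticket: required changed to optional -> shifts the Ticket verdicts, not this decode

decoded: {"tier": "SMS", "duration": 250, "attempts": 250, "age": 12, "title": null, "locale": "alpha"}


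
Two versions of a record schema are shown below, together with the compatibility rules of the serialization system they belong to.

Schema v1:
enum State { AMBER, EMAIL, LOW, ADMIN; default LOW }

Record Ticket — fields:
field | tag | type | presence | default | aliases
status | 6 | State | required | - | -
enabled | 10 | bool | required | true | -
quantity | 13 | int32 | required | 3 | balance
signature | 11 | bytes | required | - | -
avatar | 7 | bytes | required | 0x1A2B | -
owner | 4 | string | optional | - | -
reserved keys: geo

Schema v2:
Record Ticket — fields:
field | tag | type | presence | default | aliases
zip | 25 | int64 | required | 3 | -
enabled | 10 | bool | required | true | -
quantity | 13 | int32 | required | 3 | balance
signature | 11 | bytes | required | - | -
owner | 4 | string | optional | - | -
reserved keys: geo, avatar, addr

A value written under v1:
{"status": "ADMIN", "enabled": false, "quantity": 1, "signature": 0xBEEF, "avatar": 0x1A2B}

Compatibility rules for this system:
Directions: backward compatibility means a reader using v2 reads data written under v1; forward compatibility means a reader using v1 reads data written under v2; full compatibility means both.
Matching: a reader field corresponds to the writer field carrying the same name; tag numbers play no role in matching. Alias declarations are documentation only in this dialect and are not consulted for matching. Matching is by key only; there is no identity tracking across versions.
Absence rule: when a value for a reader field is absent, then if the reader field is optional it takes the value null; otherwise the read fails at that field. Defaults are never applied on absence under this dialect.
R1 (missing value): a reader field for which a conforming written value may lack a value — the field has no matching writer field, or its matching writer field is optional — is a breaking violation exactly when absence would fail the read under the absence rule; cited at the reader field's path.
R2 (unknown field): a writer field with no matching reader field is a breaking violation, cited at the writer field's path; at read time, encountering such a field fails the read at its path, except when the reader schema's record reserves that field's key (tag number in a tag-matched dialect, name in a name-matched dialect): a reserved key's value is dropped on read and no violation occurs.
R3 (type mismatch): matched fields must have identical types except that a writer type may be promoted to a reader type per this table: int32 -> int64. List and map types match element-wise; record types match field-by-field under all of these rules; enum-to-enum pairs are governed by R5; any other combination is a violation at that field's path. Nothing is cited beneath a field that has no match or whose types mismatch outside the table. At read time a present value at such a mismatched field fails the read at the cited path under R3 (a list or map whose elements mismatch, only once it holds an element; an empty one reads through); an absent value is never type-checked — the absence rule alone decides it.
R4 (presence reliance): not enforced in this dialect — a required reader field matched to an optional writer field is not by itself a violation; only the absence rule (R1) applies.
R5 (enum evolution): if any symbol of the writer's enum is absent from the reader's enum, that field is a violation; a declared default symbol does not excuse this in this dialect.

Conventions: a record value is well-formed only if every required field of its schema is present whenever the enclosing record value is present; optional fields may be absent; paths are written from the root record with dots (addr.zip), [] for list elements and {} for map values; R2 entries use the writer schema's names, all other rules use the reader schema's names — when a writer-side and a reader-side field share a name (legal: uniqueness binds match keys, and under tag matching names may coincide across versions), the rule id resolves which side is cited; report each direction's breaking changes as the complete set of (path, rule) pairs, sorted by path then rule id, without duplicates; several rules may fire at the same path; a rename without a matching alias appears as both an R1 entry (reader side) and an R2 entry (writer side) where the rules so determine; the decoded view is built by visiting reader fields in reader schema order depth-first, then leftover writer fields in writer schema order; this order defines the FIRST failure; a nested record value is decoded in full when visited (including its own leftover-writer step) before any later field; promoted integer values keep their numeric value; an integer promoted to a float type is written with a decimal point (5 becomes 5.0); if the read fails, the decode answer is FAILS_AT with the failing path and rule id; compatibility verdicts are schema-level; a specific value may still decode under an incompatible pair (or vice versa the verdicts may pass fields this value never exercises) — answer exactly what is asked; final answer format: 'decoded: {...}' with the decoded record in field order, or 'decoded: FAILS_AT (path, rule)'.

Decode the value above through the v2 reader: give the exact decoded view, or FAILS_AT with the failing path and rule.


decoded: FAILS_AT (zip, R1)

each type pair in Ticket: writer, then reader
decode walk for Ticket under reader schema v2:
  read fails at zip under R1 (no fill)
  => FAILS_AT (zip, R1)
the other Ticket changes do not affect what is asked:
  removed field avatar from record Ticket (its key "avatar" joins the reserved list) -> schema-level compatibility only; this Ticket value's decode is unchanged
  removed field status from record Ticket -> schema-level compatibility only; this Ticket value's decode is unchanged


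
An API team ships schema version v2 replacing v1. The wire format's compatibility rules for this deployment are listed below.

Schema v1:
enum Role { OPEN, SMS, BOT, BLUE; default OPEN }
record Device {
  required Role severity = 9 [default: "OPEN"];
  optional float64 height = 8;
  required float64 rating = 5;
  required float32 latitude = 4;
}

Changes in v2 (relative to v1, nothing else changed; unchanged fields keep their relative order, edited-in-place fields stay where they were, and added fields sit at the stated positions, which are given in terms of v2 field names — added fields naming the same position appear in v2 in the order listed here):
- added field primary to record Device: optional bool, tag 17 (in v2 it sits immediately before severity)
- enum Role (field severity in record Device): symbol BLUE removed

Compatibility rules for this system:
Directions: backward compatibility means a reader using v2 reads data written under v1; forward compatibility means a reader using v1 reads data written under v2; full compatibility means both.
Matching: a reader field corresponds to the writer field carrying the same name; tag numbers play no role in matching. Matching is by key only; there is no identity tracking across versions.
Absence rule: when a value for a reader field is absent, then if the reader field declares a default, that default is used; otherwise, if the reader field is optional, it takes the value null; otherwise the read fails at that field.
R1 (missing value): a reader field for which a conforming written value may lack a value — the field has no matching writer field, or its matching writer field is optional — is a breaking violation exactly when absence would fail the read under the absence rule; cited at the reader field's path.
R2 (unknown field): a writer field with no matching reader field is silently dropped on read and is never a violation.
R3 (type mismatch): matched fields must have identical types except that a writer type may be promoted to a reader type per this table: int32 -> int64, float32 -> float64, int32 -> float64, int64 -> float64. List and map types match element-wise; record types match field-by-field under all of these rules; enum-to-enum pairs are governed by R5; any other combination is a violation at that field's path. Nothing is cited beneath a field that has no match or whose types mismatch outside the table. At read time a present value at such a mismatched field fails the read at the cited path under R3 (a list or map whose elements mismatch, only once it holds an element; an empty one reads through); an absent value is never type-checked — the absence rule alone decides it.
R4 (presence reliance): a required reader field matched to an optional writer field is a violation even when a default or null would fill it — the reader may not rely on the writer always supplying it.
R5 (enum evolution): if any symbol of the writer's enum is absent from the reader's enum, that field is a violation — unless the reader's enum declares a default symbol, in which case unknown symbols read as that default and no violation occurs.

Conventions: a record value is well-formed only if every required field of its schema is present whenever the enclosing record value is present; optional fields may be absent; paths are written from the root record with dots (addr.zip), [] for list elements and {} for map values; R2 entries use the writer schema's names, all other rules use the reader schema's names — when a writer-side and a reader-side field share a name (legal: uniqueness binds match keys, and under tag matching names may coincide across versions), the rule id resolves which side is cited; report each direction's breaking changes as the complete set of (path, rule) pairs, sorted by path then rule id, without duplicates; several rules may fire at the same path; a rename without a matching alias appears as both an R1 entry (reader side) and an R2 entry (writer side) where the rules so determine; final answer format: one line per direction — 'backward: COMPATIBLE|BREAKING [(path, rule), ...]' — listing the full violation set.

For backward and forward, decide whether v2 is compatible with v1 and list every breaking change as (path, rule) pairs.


arrows below run writer -> reader for Device
backward analysis of Device with v2 as reader and v1 as writer:
  primary: no writer-side match
  Role -> Role, writer required: severity aligns to severity
  float64 -> float64, writer optional: height aligns to height
  float64 -> float64, writer required: rating aligns to rating
  float32 -> float32, writer required: latitude aligns to latitude
  nothing fires on Device: backward is COMPATIBLE
forward analysis of Device with v1 as reader and v2 as writer:
  Role -> Role, writer required: severity aligns to severity
  float64 -> float64, writer optional: height aligns to height
  float64 -> float64, writer required: rating aligns to rating
  float32 -> float32, writer required: latitude aligns to latitude
  writer field primary has no reader counterpart
  nothing fires on Device: forward is COMPATIBLE

backward: COMPATIBLE []; forward: COMPATIBLE []


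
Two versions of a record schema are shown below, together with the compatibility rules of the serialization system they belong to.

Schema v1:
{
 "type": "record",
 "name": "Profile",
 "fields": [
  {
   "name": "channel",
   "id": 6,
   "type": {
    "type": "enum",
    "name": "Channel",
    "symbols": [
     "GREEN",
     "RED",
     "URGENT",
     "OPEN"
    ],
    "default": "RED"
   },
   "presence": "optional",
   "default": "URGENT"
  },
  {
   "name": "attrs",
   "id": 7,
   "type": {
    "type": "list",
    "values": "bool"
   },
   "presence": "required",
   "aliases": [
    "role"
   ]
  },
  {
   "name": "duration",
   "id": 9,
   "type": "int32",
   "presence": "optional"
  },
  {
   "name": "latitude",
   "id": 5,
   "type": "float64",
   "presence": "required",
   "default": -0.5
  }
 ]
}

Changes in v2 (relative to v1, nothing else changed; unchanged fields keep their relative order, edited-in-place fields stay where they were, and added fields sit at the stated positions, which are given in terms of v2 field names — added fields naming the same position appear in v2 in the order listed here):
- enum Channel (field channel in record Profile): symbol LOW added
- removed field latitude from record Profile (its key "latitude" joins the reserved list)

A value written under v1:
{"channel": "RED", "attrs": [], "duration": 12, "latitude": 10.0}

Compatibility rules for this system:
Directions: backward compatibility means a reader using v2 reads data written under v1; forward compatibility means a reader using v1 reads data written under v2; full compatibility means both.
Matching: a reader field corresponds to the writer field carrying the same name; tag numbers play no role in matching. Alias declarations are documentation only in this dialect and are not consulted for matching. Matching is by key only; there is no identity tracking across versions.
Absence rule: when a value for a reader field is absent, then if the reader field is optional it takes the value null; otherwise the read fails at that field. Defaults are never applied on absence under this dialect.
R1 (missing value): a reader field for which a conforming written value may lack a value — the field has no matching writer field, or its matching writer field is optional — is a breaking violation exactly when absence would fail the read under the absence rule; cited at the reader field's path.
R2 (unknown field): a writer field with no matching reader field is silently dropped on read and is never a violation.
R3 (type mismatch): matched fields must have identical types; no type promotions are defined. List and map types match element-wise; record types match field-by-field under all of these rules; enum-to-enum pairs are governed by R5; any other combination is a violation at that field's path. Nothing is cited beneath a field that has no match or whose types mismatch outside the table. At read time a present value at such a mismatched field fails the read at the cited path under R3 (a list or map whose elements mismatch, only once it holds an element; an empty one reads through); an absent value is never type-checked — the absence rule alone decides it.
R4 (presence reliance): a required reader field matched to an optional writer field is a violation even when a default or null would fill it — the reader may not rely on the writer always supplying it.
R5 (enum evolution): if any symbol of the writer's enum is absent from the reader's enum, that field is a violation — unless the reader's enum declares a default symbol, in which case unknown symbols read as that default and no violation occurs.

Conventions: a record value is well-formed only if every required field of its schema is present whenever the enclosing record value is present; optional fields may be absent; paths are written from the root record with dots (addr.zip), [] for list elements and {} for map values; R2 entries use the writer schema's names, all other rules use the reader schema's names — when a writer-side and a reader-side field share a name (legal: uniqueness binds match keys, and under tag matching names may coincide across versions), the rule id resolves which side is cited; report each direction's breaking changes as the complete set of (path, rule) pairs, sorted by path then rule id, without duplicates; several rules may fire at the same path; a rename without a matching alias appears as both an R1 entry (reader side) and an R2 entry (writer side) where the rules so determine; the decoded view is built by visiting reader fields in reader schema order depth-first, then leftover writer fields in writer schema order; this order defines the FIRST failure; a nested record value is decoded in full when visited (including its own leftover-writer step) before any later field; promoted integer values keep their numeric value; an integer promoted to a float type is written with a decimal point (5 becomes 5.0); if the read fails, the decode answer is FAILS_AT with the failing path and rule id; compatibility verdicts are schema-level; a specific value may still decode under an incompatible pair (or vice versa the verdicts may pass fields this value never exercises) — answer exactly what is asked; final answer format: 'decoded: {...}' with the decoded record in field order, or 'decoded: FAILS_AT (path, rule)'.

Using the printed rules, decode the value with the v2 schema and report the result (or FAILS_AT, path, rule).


decoded: {"channel": "RED", "attrs": [], "duration": 12}

each type pair in Profile: writer, then reader
migrating the Profile value to v2:
  channel := "RED"
  attrs := []
  duration := 12
  writer latitude: unknown -> dropped
  => decoded: {"channel": "RED", "attrs": [], "duration": 12}
the other Profile changes do not affect what is asked:
  enum Channel (field channel in record Profile): symbol LOW added -> fires no rule on Profile under this dialect and leaves the result unchanged


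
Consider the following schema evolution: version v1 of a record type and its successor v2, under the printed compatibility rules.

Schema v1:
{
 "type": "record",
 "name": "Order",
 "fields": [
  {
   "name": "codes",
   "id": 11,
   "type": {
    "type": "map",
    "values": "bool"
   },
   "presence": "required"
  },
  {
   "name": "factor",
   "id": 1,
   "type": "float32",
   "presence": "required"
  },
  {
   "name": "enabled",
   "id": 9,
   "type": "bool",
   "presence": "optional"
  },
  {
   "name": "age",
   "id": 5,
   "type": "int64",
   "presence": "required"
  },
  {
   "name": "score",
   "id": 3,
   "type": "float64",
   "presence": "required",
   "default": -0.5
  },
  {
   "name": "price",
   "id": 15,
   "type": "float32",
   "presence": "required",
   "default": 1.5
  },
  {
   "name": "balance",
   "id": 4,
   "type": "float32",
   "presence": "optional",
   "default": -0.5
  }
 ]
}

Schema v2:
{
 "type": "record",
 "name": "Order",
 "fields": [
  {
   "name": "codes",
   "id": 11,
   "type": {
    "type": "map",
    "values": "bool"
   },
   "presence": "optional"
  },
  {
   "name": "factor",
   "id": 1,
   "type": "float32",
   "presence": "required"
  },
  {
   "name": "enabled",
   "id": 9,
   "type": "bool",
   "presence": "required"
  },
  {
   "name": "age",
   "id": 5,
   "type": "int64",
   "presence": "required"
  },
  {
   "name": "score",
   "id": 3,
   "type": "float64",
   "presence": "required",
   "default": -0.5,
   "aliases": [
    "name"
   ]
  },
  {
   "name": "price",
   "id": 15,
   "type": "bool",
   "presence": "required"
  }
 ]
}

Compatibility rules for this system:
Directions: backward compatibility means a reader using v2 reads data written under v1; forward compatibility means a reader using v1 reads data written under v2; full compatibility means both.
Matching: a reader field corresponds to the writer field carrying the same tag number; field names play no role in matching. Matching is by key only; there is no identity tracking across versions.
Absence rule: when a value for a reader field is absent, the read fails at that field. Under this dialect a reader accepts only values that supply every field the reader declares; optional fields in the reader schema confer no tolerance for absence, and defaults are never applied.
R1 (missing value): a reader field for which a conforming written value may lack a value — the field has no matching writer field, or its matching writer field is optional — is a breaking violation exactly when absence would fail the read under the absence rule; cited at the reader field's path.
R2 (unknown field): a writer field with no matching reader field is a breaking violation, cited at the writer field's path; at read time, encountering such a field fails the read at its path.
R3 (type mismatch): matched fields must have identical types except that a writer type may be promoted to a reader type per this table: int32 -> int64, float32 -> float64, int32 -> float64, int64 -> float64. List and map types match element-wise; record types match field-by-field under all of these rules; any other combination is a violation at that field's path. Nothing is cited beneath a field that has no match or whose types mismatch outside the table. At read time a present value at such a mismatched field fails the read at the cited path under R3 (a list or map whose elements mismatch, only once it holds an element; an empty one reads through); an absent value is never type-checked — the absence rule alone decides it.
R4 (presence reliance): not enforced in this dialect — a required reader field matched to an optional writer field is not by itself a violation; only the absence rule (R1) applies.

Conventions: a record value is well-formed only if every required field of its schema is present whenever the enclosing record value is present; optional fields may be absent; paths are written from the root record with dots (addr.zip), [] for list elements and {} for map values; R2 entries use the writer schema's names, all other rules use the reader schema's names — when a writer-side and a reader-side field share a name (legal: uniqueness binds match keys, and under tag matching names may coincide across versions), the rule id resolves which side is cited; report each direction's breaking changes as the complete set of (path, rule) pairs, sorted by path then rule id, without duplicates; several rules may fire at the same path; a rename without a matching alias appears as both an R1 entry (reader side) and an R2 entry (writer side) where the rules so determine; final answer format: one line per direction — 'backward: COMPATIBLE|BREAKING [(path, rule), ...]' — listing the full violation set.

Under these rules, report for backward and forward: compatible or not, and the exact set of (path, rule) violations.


arrows below run writer -> reader for Order
backward pass over Order, reader schema v2, writer schema v1:
  writer required, map<string, bool> -> map<string, bool>: reader codes maps from writer codes
  writer required, float32 -> float32: reader factor maps from writer factor
  writer optional, bool -> bool: reader enabled maps from writer enabled
  writer required, int64 -> int64: reader age maps from writer age
  writer required, float64 -> float64: reader score maps from writer score
  writer required, float32 -> bool: reader price maps from writer price
  balance (writer side), unknown to reader
  rule R2 violated at balance
  rule R1 violated at enabled
  rule R3 violated at price
  => backward verdict for Order: BREAKING, 3 violation(s)
forward pass over Order, reader schema v1, writer schema v2:
  writer optional, map<string, bool> -> map<string, bool>: reader codes maps from writer codes
  writer required, float32 -> float32: reader factor maps from writer factor
  writer required, bool -> bool: reader enabled maps from writer enabled
  writer required, int64 -> int64: reader age maps from writer age
  writer required, float64 -> float64: reader score maps from writer score
  writer required, bool -> float32: reader price maps from writer price
  balance: no writer match
  rule R1 violated at balance
  rule R1 violated at codes
  rule R3 violated at price
  => forward verdict for Order: BREAKING, 3 violation(s)

backward: BREAKING [(balance, R2), (enabled, R1), (price, R3)]; forward: BREAKING [(balance, R1), (codes, R1), (price, R3)]


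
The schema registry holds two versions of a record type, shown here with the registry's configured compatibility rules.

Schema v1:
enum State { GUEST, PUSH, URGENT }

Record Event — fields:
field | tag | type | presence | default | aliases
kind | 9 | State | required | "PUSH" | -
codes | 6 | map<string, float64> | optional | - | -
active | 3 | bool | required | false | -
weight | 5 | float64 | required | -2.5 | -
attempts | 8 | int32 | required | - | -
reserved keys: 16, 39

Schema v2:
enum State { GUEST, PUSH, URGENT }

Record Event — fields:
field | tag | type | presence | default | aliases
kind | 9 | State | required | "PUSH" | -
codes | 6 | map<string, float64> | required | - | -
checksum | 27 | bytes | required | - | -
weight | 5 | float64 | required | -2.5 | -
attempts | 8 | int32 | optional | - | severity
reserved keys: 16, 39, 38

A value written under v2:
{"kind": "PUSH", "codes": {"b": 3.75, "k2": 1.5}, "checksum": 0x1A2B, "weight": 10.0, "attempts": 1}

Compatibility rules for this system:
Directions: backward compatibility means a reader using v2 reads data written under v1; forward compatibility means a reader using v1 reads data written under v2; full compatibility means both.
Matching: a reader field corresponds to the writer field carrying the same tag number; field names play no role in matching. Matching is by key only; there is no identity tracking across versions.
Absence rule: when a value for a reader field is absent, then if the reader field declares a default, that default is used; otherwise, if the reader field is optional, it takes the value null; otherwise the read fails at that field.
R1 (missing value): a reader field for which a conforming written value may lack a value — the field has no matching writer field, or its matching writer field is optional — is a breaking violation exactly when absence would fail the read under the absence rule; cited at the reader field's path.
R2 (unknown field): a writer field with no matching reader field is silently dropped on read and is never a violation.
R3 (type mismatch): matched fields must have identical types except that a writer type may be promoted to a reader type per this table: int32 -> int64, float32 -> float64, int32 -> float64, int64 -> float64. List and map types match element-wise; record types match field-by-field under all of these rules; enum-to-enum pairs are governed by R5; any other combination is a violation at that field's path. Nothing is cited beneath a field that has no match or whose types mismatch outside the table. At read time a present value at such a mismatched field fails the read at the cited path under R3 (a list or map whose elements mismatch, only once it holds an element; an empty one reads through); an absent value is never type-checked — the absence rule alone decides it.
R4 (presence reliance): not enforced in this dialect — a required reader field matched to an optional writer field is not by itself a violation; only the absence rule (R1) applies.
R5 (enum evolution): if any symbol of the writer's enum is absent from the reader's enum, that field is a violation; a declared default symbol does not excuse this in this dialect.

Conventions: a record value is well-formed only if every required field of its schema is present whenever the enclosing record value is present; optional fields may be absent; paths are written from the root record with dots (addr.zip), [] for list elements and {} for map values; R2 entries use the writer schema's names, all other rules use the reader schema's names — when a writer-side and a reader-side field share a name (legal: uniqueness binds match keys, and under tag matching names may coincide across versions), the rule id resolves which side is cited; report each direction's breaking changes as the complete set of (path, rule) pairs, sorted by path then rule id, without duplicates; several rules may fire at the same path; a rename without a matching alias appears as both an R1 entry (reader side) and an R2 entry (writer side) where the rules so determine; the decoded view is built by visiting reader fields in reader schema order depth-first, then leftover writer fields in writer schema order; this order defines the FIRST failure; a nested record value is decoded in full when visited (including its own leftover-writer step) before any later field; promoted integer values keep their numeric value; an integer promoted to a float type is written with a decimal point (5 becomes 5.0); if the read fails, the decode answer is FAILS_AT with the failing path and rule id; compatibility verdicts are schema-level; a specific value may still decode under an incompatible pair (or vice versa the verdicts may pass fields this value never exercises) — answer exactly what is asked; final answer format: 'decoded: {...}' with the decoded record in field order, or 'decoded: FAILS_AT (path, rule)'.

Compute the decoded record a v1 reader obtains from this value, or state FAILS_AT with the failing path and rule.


decoded: {"kind": "PUSH", "codes": {"b": 3.75, "k2": 1.5}, "active": false, "weight": 10.0, "attempts": 1}

the writer's type comes first in each Event pair
migrating the Event value to v1:
  kind := "PUSH"
  codes := {"b": 3.75, "k2": 1.5}
  active := false (absent -> default)
  weight := 10.0
  attempts := 1
  writer checksum: unknown -> dropped
  => decoded: {"kind": "PUSH", "codes": {"b": 3.75, "k2": 1.5}, "active": false, "weight": 10.0, "attempts": 1}
the rest of the Event diff is inert for this question:
  field codes in record Event: optional changed to required -> changes Event's schema-level verdicts only — the decode of this value is the same
  field attempts in record Event: required changed to optional -> changes Event's schema-level verdicts only — the decode of this value is the same
  removed field active from record Event -> inert under this dialect — no rule fires on Event and the result does not move
  added field checksum to record Event: required bytes, tag 27 (in v2 it sits immediately before weight) -> changes Event's schema-level verdicts only — the decode of this value is the same
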